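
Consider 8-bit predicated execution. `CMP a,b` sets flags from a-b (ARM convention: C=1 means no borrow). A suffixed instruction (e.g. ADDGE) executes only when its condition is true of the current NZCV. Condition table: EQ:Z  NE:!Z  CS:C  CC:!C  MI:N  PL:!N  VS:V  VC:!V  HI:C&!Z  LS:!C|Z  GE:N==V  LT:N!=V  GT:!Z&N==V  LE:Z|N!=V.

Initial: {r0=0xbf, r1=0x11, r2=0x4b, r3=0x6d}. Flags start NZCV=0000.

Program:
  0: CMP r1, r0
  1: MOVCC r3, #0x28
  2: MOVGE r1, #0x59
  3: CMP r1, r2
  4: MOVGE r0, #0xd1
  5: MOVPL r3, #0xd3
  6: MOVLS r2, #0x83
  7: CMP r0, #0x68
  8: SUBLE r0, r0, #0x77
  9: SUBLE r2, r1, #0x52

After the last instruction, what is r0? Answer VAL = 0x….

0: ✓ CMP  NZCV=0000
1: ✓ MOVCC  r3←0x28
2: ✓ MOVGE  r1←0x59
3: ✓ CMP  NZCV=0010
4: ✓ MOVGE  r0←0xd1
5: ✓ MOVPL  r3←0xd3
6: · MOVLS
7: ✓ CMP  NZCV=0011
8: ✓ SUBLE  r0←0x5a
9: ✓ SUBLE  r2←0x07

VAL = 0x5a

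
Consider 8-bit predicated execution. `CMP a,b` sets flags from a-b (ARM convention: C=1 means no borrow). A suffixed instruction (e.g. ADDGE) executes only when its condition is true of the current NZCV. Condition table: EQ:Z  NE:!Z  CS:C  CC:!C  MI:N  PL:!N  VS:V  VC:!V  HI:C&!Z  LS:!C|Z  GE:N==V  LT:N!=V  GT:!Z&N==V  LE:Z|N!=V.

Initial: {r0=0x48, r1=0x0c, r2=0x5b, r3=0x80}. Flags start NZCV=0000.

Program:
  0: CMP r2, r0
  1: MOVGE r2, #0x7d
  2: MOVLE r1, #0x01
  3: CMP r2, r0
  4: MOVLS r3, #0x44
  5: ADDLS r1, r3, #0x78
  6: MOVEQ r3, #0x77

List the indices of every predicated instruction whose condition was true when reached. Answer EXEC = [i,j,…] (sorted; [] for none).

EXEC = [1]

[0] flags=0010 → (cmp)
[1] flags=0010 GE?T → r2=0x7d
[2] flags=0010 LE?F → skip
[3] flags=0010 → (cmp)
[4] flags=0010 LS?F → skip
[5] flags=0010 LS?F → skip
[6] flags=0010 EQ?F → skip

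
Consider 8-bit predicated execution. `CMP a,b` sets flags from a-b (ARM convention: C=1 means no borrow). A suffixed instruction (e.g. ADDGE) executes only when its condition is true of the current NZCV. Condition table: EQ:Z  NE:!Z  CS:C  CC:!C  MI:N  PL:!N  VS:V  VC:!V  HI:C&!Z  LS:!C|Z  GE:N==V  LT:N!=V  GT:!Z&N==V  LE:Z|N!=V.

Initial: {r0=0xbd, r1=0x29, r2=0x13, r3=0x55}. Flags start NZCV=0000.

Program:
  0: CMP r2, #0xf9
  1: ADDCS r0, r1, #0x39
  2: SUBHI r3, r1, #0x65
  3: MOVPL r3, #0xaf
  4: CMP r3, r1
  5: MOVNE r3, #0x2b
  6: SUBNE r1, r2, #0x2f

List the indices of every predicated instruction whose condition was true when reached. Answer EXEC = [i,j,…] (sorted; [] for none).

EXEC = [3,5,6]

[0] flags=0000 → (cmp)
[1] flags=0000 CS?F → skip
[2] flags=0000 HI?F → skip
[3] flags=0000 PL?T → r3=0xaf
[4] flags=1010 → (cmp)
[5] flags=1010 NE?T → r3=0x2b
[6] flags=1010 NE?T → r1=0xe4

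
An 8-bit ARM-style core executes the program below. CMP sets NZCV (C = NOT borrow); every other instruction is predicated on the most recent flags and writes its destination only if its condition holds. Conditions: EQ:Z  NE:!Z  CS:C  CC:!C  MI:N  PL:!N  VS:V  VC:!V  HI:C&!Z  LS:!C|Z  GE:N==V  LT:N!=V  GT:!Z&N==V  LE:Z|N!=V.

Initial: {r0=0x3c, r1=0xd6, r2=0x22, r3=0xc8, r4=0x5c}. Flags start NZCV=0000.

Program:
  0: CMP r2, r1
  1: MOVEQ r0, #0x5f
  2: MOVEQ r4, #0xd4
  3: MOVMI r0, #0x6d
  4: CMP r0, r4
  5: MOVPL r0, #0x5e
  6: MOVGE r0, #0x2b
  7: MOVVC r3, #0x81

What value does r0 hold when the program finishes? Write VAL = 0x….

VAL = 0x3c

0: ✓ CMP  NZCV=0000
1: · MOVEQ
2: · MOVEQ
3: · MOVMI
4: ✓ CMP  NZCV=1000
5: · MOVPL
6: · MOVGE
7: ✓ MOVVC  r3←0x81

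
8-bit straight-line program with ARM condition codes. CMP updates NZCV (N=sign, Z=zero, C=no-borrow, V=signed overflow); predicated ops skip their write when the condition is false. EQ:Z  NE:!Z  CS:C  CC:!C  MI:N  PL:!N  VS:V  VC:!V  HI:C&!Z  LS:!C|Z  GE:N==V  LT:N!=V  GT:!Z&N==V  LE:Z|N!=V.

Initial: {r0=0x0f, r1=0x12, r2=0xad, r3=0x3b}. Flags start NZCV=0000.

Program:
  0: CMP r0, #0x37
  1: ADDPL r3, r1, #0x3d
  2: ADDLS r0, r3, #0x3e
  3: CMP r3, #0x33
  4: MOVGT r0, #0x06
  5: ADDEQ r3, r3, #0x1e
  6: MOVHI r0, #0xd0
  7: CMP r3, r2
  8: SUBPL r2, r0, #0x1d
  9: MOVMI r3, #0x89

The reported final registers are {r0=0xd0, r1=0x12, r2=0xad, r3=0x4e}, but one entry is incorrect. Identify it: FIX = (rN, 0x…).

[0] flags=1000 → (cmp)
[1] flags=1000 PL?F → skip
[2] flags=1000 LS?T → r0=0x79
[3] flags=0010 → (cmp)
[4] flags=0010 GT?T → r0=0x06
[5] flags=0010 EQ?F → skip
[6] flags=0010 HI?T → r0=0xd0
[7] flags=1001 → (cmp)
[8] flags=1001 PL?F → skip
[9] flags=1001 MI?T → r3=0x89

FIX = (r3, 0x89)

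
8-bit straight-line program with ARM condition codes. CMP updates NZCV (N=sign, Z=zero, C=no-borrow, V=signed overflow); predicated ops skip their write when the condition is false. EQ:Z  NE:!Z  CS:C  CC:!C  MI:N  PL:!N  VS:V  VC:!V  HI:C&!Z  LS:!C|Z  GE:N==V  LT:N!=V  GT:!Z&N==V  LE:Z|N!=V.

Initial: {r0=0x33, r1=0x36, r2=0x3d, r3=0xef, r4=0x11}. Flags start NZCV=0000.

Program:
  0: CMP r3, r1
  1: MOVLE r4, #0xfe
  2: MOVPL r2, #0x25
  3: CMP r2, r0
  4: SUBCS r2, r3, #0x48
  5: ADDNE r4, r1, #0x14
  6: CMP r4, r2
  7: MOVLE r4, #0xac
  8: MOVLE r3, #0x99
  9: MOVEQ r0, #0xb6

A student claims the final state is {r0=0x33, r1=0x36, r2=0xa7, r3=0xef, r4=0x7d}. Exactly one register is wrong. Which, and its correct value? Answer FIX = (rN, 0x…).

FIX = (r4, 0x4a)

0: ✓ CMP  NZCV=1010
1: ✓ MOVLE  r4←0xfe
2: · MOVPL
3: ✓ CMP  NZCV=0010
4: ✓ SUBCS  r2←0xa7
5: ✓ ADDNE  r4←0x4a
6: ✓ CMP  NZCV=1001
7: · MOVLE
8: · MOVLE
9: · MOVEQ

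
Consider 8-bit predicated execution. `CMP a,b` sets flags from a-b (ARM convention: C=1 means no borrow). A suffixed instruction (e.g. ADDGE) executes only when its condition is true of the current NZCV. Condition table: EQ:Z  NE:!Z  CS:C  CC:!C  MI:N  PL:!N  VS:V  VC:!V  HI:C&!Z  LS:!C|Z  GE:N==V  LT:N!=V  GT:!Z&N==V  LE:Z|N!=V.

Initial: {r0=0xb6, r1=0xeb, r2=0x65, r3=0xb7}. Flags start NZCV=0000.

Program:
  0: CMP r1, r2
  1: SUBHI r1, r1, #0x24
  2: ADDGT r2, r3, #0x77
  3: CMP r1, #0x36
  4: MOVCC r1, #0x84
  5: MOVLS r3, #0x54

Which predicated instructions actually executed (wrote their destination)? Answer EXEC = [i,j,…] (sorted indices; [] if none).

EXEC = [1]

[0] flags=1010 → (cmp)
[1] flags=1010 HI?T → r1=0xc7
[2] flags=1010 GT?F → skip
[3] flags=1010 → (cmp)
[4] flags=1010 CC?F → skip
[5] flags=1010 LS?F → skip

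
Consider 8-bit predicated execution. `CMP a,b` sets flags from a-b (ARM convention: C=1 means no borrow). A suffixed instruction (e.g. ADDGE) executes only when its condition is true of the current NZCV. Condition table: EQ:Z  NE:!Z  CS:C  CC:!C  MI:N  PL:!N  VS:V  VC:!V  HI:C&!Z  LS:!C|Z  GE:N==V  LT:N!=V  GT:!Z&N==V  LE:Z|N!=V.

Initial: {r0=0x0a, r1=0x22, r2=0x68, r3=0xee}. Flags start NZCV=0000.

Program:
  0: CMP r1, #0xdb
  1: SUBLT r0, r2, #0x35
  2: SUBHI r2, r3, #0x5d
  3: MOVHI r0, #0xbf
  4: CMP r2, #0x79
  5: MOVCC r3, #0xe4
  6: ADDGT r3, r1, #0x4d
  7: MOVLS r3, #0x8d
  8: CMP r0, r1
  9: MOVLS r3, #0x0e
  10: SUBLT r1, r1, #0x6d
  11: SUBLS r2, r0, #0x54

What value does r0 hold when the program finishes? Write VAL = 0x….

VAL = 0x0a

0: ✓ CMP  NZCV=0000
1: · SUBLT
2: · SUBHI
3: · MOVHI
4: ✓ CMP  NZCV=1000
5: ✓ MOVCC  r3←0xe4
6: · ADDGT
7: ✓ MOVLS  r3←0x8d
8: ✓ CMP  NZCV=1000
9: ✓ MOVLS  r3←0x0e
10: ✓ SUBLT  r1←0xb5
11: ✓ SUBLS  r2←0xb6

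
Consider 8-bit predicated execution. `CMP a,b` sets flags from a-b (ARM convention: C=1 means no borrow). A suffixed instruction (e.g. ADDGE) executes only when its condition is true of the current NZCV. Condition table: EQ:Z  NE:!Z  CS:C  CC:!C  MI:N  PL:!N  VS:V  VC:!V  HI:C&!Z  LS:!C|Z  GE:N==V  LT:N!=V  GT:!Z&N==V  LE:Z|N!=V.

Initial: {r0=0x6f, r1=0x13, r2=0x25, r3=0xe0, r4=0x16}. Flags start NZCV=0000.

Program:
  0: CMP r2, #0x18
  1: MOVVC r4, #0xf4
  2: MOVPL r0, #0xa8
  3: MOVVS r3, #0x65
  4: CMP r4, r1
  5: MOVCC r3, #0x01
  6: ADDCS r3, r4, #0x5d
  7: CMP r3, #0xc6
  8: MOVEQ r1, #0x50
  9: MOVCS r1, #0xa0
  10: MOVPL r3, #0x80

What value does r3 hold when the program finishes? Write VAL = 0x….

[0] flags=0010 → (cmp)
[1] flags=0010 VC?T → r4=0xf4
[2] flags=0010 PL?T → r0=0xa8
[3] flags=0010 VS?F → skip
[4] flags=1010 → (cmp)
[5] flags=1010 CC?F → skip
[6] flags=1010 CS?T → r3=0x51
[7] flags=1001 → (cmp)
[8] flags=1001 EQ?F → skip
[9] flags=1001 CS?F → skip
[10] flags=1001 PL?F → skip

VAL = 0x51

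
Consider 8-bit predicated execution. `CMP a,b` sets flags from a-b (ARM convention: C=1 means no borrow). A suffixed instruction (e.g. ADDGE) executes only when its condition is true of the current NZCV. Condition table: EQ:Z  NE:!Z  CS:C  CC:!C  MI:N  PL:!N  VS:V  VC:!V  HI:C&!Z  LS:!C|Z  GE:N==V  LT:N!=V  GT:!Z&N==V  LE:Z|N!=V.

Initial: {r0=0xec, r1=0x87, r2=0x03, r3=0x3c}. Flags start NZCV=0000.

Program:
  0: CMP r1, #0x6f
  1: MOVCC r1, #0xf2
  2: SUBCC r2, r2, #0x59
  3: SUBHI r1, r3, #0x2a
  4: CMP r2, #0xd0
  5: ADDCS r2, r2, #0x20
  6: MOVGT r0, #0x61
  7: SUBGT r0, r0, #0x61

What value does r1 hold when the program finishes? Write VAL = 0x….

[0] flags=0011 → (cmp)
[1] flags=0011 CC?F → skip
[2] flags=0011 CC?F → skip
[3] flags=0011 HI?T → r1=0x12
[4] flags=0000 → (cmp)
[5] flags=0000 CS?F → skip
[6] flags=0000 GT?T → r0=0x61
[7] flags=0000 GT?T → r0=0x00

VAL = 0x12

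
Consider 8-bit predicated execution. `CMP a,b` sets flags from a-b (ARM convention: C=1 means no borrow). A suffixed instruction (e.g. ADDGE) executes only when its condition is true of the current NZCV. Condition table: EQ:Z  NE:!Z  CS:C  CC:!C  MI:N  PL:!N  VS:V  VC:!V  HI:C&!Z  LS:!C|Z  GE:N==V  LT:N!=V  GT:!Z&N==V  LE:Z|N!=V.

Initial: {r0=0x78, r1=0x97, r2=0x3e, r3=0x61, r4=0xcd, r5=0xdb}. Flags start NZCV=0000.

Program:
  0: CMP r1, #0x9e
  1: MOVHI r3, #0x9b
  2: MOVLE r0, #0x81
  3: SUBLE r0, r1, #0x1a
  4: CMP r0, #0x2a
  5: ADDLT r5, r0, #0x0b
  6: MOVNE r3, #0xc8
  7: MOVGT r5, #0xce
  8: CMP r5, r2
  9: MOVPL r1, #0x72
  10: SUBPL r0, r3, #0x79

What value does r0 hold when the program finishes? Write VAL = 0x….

[0] flags=1000 → (cmp)
[1] flags=1000 HI?F → skip
[2] flags=1000 LE?T → r0=0x81
[3] flags=1000 LE?T → r0=0x7d
[4] flags=0010 → (cmp)
[5] flags=0010 LT?F → skip
[6] flags=0010 NE?T → r3=0xc8
[7] flags=0010 GT?T → r5=0xce
[8] flags=1010 → (cmp)
[9] flags=1010 PL?F → skip
[10] flags=1010 PL?F → skip

VAL = 0x7d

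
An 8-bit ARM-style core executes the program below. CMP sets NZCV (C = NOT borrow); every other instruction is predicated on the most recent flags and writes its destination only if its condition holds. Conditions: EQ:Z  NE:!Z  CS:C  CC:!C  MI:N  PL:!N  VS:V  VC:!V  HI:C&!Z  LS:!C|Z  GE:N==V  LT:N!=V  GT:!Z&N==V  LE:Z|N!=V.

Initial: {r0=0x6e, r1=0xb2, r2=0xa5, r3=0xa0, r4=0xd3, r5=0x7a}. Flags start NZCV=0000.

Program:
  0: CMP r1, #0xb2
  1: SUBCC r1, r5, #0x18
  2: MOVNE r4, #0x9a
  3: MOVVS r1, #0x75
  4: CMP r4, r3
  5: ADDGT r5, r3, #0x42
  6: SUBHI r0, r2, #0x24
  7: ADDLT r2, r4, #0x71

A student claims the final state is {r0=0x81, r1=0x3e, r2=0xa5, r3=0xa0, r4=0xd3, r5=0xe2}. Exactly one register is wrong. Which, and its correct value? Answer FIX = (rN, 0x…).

[0] flags=0110 → (cmp)
[1] flags=0110 CC?F → skip
[2] flags=0110 NE?F → skip
[3] flags=0110 VS?F → skip
[4] flags=0010 → (cmp)
[5] flags=0010 GT?T → r5=0xe2
[6] flags=0010 HI?T → r0=0x81
[7] flags=0010 LT?F → skip

FIX = (r1, 0xb2)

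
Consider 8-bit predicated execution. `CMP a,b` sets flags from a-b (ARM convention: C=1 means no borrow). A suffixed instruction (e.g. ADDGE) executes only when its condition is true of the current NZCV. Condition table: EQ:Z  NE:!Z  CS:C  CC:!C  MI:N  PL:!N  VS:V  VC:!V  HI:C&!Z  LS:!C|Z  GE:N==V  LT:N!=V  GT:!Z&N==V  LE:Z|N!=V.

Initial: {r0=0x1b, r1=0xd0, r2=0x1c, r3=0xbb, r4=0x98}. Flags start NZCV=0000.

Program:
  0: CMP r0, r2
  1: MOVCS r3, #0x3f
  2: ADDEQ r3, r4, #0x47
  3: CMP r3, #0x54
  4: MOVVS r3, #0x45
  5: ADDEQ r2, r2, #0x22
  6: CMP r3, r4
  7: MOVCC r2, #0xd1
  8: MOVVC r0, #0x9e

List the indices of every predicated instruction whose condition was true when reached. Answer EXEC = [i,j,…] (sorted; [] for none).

[0] flags=1000 → (cmp)
[1] flags=1000 CS?F → skip
[2] flags=1000 EQ?F → skip
[3] flags=0011 → (cmp)
[4] flags=0011 VS?T → r3=0x45
[5] flags=0011 EQ?F → skip
[6] flags=1001 → (cmp)
[7] flags=1001 CC?T → r2=0xd1
[8] flags=1001 VC?F → skip

EXEC = [4,7]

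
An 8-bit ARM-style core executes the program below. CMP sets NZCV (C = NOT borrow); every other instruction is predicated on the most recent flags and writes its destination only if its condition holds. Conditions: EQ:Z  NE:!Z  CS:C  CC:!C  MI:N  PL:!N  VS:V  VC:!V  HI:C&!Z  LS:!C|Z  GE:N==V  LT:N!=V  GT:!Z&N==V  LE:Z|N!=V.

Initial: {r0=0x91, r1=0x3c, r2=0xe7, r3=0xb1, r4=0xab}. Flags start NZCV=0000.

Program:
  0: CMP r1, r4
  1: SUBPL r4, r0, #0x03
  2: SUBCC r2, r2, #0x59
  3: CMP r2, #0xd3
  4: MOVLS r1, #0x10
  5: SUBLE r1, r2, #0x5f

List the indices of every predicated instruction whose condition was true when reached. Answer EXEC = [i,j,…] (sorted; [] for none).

0: ✓ CMP  NZCV=1001
1: · SUBPL
2: ✓ SUBCC  r2←0x8e
3: ✓ CMP  NZCV=1000
4: ✓ MOVLS  r1←0x10
5: ✓ SUBLE  r1←0x2f

EXEC = [2,4,5]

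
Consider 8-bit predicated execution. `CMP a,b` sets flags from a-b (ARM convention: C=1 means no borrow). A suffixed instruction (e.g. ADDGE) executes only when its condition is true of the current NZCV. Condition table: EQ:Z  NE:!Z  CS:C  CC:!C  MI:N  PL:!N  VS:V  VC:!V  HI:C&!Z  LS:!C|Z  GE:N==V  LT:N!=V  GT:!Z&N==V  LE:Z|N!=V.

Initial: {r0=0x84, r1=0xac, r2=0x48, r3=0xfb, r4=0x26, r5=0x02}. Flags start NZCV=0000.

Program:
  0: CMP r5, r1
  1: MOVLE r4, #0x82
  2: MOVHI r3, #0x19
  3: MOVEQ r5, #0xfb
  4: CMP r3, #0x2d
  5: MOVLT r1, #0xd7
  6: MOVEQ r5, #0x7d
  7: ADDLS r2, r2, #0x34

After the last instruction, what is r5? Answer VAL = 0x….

0: ✓ CMP  NZCV=0000
1: · MOVLE
2: · MOVHI
3: · MOVEQ
4: ✓ CMP  NZCV=1010
5: ✓ MOVLT  r1←0xd7
6: · MOVEQ
7: · ADDLS

VAL = 0x02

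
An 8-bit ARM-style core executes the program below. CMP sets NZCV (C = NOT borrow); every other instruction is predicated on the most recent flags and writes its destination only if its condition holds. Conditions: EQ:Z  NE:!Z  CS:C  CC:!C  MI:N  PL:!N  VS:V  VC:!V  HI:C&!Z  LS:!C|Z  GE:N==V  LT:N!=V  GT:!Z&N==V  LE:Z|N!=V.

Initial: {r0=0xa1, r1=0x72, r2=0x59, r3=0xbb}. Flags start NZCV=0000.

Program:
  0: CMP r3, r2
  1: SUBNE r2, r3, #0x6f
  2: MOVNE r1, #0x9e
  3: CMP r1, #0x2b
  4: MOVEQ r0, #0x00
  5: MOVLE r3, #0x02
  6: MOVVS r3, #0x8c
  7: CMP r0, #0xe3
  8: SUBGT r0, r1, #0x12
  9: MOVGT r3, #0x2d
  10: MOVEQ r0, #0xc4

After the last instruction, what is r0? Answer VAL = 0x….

[0] flags=0011 → (cmp)
[1] flags=0011 NE?T → r2=0x4c
[2] flags=0011 NE?T → r1=0x9e
[3] flags=0011 → (cmp)
[4] flags=0011 EQ?F → skip
[5] flags=0011 LE?T → r3=0x02
[6] flags=0011 VS?T → r3=0x8c
[7] flags=1000 → (cmp)
[8] flags=1000 GT?F → skip
[9] flags=1000 GT?F → skip
[10] flags=1000 EQ?F → skip

VAL = 0xa1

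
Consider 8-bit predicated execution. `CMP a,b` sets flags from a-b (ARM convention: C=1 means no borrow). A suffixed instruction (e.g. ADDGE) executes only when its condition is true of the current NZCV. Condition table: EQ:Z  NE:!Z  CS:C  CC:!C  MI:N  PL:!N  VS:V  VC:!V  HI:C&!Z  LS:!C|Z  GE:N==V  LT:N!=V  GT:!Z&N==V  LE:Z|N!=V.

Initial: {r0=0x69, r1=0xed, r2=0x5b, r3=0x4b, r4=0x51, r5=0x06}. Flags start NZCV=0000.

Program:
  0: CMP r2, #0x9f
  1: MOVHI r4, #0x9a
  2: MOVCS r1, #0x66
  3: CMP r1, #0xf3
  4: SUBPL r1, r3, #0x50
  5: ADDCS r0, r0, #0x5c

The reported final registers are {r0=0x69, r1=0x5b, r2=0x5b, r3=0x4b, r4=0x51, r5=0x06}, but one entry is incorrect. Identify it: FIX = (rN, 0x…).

0: ✓ CMP  NZCV=1001
1: · MOVHI
2: · MOVCS
3: ✓ CMP  NZCV=1000
4: · SUBPL
5: · ADDCS

FIX = (r1, 0xed)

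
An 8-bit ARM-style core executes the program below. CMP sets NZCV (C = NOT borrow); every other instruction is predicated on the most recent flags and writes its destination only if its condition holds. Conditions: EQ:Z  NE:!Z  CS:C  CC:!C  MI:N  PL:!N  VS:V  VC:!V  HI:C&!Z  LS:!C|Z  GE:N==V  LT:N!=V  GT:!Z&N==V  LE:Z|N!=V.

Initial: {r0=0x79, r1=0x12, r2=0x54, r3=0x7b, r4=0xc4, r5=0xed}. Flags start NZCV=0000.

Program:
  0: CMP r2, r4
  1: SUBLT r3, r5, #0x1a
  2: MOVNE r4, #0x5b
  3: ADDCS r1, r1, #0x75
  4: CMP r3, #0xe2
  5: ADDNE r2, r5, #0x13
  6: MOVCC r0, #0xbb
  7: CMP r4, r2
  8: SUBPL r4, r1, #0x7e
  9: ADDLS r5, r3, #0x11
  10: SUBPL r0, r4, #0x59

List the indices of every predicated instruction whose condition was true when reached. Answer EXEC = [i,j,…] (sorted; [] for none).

[0] flags=1001 → (cmp)
[1] flags=1001 LT?F → skip
[2] flags=1001 NE?T → r4=0x5b
[3] flags=1001 CS?F → skip
[4] flags=1001 → (cmp)
[5] flags=1001 NE?T → r2=0x00
[6] flags=1001 CC?T → r0=0xbb
[7] flags=0010 → (cmp)
[8] flags=0010 PL?T → r4=0x94
[9] flags=0010 LS?F → skip
[10] flags=0010 PL?T → r0=0x3b

EXEC = [2,5,6,8,10]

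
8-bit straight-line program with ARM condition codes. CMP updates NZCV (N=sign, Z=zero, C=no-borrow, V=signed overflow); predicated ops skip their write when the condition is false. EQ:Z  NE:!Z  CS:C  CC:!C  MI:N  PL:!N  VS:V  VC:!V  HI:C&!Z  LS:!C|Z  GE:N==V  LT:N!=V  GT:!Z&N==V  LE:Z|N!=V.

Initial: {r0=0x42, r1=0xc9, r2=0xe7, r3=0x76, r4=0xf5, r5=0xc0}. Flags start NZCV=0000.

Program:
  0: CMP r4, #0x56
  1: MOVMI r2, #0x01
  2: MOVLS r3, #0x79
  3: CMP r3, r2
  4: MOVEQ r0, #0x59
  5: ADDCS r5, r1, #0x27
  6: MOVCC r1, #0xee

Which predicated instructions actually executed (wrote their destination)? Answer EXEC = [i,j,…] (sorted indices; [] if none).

[0] flags=1010 → (cmp)
[1] flags=1010 MI?T → r2=0x01
[2] flags=1010 LS?F → skip
[3] flags=0010 → (cmp)
[4] flags=0010 EQ?F → skip
[5] flags=0010 CS?T → r5=0xf0
[6] flags=0010 CC?F → skip

EXEC = [1,5]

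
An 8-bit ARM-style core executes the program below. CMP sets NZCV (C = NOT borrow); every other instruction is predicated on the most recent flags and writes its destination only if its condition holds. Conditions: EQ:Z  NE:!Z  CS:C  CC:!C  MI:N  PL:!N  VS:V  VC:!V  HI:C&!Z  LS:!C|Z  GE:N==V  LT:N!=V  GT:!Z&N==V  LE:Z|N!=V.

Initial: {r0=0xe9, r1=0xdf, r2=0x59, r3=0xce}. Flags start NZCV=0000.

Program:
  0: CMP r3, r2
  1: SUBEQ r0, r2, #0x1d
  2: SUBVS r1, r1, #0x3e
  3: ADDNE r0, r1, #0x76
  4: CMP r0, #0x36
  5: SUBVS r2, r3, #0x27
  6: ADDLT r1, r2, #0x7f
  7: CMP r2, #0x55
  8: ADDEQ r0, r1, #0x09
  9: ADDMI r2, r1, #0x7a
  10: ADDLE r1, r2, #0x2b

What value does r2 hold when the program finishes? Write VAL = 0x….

[0] flags=0011 → (cmp)
[1] flags=0011 EQ?F → skip
[2] flags=0011 VS?T → r1=0xa1
[3] flags=0011 NE?T → r0=0x17
[4] flags=1000 → (cmp)
[5] flags=1000 VS?F → skip
[6] flags=1000 LT?T → r1=0xd8
[7] flags=0010 → (cmp)
[8] flags=0010 EQ?F → skip
[9] flags=0010 MI?F → skip
[10] flags=0010 LE?F → skip

VAL = 0x59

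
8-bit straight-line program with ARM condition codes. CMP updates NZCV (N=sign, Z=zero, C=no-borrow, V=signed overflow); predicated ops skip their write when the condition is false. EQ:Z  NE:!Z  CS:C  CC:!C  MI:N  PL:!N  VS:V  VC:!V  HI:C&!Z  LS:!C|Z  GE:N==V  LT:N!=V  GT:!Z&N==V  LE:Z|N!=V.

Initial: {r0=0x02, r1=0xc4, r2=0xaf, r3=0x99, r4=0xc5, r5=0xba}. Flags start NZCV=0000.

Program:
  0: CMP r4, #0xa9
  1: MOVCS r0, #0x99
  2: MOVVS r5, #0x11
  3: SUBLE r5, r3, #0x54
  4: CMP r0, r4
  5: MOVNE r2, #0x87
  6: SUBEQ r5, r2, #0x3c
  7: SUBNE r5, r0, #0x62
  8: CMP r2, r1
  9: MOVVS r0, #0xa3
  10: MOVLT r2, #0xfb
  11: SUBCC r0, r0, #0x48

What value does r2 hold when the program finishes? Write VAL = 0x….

VAL = 0xfb

0: ✓ CMP  NZCV=0010
1: ✓ MOVCS  r0←0x99
2: · MOVVS
3: · SUBLE
4: ✓ CMP  NZCV=1000
5: ✓ MOVNE  r2←0x87
6: · SUBEQ
7: ✓ SUBNE  r5←0x37
8: ✓ CMP  NZCV=1000
9: · MOVVS
10: ✓ MOVLT  r2←0xfb
11: ✓ SUBCC  r0←0x51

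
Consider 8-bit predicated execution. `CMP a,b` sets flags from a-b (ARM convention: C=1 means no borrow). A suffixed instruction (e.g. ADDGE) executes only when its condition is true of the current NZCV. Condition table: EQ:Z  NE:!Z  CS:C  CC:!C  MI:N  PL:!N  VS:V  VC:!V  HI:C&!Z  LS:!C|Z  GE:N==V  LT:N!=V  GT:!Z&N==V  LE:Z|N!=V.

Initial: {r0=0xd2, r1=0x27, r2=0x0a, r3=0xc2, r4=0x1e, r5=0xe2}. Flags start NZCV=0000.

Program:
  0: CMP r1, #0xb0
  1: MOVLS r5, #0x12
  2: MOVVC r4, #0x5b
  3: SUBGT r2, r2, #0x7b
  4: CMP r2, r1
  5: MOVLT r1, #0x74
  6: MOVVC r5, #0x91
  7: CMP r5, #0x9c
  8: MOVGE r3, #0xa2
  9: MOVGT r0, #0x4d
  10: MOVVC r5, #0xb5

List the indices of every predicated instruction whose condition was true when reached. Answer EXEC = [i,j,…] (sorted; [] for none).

EXEC = [1,2,3,5,8,9,10]

[0] flags=0000 → (cmp)
[1] flags=0000 LS?T → r5=0x12
[2] flags=0000 VC?T → r4=0x5b
[3] flags=0000 GT?T → r2=0x8f
[4] flags=0011 → (cmp)
[5] flags=0011 LT?T → r1=0x74
[6] flags=0011 VC?F → skip
[7] flags=0000 → (cmp)
[8] flags=0000 GE?T → r3=0xa2
[9] flags=0000 GT?T → r0=0x4d
[10] flags=0000 VC?T → r5=0xb5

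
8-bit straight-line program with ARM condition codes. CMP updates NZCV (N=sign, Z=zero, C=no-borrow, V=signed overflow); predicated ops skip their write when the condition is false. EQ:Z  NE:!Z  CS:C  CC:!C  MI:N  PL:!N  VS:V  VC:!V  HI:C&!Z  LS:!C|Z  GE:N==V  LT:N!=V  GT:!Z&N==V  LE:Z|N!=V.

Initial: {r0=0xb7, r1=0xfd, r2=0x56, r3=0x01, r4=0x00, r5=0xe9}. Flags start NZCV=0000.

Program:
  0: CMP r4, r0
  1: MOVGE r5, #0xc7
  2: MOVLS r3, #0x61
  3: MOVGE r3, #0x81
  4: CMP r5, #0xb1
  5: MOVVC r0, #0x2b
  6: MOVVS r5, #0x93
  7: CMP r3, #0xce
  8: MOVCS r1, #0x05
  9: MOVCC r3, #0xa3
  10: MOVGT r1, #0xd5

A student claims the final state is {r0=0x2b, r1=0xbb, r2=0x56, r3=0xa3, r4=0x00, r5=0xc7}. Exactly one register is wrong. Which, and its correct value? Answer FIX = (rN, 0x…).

0: ✓ CMP  NZCV=0000
1: ✓ MOVGE  r5←0xc7
2: ✓ MOVLS  r3←0x61
3: ✓ MOVGE  r3←0x81
4: ✓ CMP  NZCV=0010
5: ✓ MOVVC  r0←0x2b
6: · MOVVS
7: ✓ CMP  NZCV=1000
8: · MOVCS
9: ✓ MOVCC  r3←0xa3
10: · MOVGT

FIX = (r1, 0xfd)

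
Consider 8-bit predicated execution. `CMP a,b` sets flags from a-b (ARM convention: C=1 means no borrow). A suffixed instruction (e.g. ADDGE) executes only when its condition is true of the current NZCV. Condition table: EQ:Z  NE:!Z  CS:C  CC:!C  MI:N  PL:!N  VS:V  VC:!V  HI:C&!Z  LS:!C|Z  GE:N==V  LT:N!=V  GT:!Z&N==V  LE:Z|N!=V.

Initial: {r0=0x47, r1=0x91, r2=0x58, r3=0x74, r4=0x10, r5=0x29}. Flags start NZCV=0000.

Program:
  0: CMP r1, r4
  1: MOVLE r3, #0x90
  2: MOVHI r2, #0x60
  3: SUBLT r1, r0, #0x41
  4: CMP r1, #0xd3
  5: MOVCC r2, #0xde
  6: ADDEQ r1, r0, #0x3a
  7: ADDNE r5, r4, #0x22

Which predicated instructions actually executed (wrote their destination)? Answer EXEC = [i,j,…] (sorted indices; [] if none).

EXEC = [1,2,3,5,7]

[0] flags=1010 → (cmp)
[1] flags=1010 LE?T → r3=0x90
[2] flags=1010 HI?T → r2=0x60
[3] flags=1010 LT?T → r1=0x06
[4] flags=0000 → (cmp)
[5] flags=0000 CC?T → r2=0xde
[6] flags=0000 EQ?F → skip
[7] flags=0000 NE?T → r5=0x32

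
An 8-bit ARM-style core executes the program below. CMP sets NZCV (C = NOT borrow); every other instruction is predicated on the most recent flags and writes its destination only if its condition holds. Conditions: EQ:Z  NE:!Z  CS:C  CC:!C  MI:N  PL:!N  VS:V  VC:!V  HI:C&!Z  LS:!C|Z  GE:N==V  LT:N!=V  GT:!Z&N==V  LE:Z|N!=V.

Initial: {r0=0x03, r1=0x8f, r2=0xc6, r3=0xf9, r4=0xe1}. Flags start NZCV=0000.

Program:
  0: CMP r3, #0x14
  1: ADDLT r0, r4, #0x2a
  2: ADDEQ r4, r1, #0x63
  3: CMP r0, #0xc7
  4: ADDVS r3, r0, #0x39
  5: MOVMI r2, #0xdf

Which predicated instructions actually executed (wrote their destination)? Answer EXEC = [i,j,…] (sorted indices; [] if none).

[0] flags=1010 → (cmp)
[1] flags=1010 LT?T → r0=0x0b
[2] flags=1010 EQ?F → skip
[3] flags=0000 → (cmp)
[4] flags=0000 VS?F → skip
[5] flags=0000 MI?F → skip

EXEC = [1]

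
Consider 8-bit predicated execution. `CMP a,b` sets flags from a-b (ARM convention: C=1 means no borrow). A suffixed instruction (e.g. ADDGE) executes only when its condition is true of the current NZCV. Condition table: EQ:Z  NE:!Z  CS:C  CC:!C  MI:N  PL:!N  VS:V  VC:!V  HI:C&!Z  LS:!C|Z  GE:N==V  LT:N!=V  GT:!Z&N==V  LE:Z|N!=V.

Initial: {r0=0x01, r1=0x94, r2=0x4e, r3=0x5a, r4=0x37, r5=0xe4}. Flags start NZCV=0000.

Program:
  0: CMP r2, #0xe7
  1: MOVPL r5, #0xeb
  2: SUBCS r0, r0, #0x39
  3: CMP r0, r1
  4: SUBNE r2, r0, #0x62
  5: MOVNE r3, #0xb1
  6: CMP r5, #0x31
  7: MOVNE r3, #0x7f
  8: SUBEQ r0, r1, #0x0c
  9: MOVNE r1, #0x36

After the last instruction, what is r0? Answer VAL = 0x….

[0] flags=0000 → (cmp)
[1] flags=0000 PL?T → r5=0xeb
[2] flags=0000 CS?F → skip
[3] flags=0000 → (cmp)
[4] flags=0000 NE?T → r2=0x9f
[5] flags=0000 NE?T → r3=0xb1
[6] flags=1010 → (cmp)
[7] flags=1010 NE?T → r3=0x7f
[8] flags=1010 EQ?F → skip
[9] flags=1010 NE?T → r1=0x36

VAL = 0x01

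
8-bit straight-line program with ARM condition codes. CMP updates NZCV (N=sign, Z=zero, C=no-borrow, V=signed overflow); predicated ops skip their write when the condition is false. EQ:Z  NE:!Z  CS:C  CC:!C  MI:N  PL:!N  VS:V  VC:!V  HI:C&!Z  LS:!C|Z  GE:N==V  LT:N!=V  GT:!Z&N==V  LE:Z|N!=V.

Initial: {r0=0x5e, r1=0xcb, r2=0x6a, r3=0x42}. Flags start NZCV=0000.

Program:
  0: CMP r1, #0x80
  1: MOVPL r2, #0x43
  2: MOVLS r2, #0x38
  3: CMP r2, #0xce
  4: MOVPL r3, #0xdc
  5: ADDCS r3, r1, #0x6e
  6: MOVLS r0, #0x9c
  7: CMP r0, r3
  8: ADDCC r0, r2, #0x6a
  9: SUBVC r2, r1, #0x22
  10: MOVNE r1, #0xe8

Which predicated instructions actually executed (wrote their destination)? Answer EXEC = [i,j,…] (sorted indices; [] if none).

[0] flags=0010 → (cmp)
[1] flags=0010 PL?T → r2=0x43
[2] flags=0010 LS?F → skip
[3] flags=0000 → (cmp)
[4] flags=0000 PL?T → r3=0xdc
[5] flags=0000 CS?F → skip
[6] flags=0000 LS?T → r0=0x9c
[7] flags=1000 → (cmp)
[8] flags=1000 CC?T → r0=0xad
[9] flags=1000 VC?T → r2=0xa9
[10] flags=1000 NE?T → r1=0xe8

EXEC = [1,4,6,8,9,10]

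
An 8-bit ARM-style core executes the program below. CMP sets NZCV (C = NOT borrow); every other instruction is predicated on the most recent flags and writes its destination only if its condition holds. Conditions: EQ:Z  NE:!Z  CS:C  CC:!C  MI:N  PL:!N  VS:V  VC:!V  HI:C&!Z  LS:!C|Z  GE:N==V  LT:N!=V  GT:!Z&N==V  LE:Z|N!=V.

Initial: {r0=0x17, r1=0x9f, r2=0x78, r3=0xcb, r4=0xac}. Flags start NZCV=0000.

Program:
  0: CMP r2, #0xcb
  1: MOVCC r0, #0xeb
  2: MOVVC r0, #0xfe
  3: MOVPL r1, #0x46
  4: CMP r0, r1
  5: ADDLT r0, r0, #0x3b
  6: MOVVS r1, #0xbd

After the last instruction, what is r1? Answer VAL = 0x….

VAL = 0x9f

0: ✓ CMP  NZCV=1001
1: ✓ MOVCC  r0←0xeb
2: · MOVVC
3: · MOVPL
4: ✓ CMP  NZCV=0010
5: · ADDLT
6: · MOVVS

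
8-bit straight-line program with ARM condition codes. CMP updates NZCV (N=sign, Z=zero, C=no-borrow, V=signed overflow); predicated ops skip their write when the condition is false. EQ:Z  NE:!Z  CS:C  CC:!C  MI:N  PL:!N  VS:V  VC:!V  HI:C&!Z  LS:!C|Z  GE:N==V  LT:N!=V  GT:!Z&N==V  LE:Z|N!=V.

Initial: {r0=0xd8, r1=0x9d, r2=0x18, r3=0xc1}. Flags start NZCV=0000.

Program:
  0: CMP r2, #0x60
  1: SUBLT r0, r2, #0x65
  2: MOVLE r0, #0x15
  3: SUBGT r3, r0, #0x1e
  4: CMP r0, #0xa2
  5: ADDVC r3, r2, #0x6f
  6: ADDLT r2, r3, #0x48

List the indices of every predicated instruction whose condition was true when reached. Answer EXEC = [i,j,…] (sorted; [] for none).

[0] flags=1000 → (cmp)
[1] flags=1000 LT?T → r0=0xb3
[2] flags=1000 LE?T → r0=0x15
[3] flags=1000 GT?F → skip
[4] flags=0000 → (cmp)
[5] flags=0000 VC?T → r3=0x87
[6] flags=0000 LT?F → skip

EXEC = [1,2,5]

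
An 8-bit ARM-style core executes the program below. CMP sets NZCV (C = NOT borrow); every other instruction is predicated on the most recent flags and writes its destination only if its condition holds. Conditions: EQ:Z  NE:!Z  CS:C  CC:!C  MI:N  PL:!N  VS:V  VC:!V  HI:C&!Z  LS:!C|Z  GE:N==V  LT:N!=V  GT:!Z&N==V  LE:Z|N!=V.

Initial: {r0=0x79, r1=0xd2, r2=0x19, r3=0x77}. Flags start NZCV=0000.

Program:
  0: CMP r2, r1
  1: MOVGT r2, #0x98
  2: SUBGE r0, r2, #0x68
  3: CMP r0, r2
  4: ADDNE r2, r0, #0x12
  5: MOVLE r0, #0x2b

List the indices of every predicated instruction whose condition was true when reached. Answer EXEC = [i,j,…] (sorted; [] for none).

EXEC = [1,2,4]

0: ✓ CMP  NZCV=0000
1: ✓ MOVGT  r2←0x98
2: ✓ SUBGE  r0←0x30
3: ✓ CMP  NZCV=1001
4: ✓ ADDNE  r2←0x42
5: · MOVLE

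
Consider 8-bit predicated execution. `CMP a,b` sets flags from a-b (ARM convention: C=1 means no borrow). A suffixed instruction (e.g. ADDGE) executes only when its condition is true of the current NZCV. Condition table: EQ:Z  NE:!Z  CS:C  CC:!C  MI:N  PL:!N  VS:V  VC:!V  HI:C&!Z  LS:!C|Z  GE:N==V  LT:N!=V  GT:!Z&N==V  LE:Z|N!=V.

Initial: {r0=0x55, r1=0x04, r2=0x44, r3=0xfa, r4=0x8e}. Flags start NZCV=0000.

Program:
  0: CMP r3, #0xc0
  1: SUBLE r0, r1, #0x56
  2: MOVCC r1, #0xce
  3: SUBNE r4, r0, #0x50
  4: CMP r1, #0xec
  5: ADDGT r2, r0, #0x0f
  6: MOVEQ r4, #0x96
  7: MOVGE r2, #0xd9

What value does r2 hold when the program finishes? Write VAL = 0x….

VAL = 0xd9

[0] flags=0010 → (cmp)
[1] flags=0010 LE?F → skip
[2] flags=0010 CC?F → skip
[3] flags=0010 NE?T → r4=0x05
[4] flags=0000 → (cmp)
[5] flags=0000 GT?T → r2=0x64
[6] flags=0000 EQ?F → skip
[7] flags=0000 GE?T → r2=0xd9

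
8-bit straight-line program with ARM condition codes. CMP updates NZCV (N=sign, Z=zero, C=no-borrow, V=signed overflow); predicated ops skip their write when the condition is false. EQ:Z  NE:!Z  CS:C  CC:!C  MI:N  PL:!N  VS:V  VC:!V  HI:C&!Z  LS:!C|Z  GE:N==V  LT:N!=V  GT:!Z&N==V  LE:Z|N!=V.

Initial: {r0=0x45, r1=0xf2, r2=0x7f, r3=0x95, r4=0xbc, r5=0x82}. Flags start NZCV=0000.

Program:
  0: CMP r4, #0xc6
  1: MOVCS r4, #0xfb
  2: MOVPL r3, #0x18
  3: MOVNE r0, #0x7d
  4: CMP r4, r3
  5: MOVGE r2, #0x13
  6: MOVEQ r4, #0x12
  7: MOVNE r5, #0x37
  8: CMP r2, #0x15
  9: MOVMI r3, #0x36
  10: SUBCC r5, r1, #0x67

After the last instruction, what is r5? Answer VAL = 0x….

VAL = 0x8b

[0] flags=1000 → (cmp)
[1] flags=1000 CS?F → skip
[2] flags=1000 PL?F → skip
[3] flags=1000 NE?T → r0=0x7d
[4] flags=0010 → (cmp)
[5] flags=0010 GE?T → r2=0x13
[6] flags=0010 EQ?F → skip
[7] flags=0010 NE?T → r5=0x37
[8] flags=1000 → (cmp)
[9] flags=1000 MI?T → r3=0x36
[10] flags=1000 CC?T → r5=0x8b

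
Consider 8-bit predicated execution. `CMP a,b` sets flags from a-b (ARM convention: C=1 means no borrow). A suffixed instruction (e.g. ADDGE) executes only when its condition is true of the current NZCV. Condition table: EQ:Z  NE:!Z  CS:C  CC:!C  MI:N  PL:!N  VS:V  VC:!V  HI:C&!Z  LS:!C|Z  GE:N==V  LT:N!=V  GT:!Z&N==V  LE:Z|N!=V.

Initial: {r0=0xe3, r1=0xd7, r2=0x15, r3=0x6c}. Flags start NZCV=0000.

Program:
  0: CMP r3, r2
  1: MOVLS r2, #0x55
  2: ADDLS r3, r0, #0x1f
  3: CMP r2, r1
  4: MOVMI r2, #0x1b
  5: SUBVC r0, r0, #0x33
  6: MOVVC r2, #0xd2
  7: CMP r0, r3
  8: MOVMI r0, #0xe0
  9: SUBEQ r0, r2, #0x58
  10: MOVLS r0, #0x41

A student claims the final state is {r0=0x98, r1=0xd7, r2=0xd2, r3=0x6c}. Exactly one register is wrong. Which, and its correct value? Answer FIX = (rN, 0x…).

FIX = (r0, 0xb0)

[0] flags=0010 → (cmp)
[1] flags=0010 LS?F → skip
[2] flags=0010 LS?F → skip
[3] flags=0000 → (cmp)
[4] flags=0000 MI?F → skip
[5] flags=0000 VC?T → r0=0xb0
[6] flags=0000 VC?T → r2=0xd2
[7] flags=0011 → (cmp)
[8] flags=0011 MI?F → skip
[9] flags=0011 EQ?F → skip
[10] flags=0011 LS?F → skip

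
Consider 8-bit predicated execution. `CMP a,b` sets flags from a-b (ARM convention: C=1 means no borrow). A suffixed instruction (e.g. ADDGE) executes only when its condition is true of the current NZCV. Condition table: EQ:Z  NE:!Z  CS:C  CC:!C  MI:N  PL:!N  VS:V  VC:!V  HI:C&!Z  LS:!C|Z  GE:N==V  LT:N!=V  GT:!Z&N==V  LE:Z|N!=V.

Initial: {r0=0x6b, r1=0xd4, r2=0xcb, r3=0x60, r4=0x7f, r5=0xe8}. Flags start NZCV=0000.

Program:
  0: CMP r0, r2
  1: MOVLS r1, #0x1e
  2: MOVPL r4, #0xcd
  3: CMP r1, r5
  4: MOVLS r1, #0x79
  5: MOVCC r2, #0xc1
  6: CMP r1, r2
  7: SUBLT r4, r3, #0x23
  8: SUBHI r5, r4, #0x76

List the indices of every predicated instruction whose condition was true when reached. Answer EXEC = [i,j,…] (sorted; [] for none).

0: ✓ CMP  NZCV=1001
1: ✓ MOVLS  r1←0x1e
2: · MOVPL
3: ✓ CMP  NZCV=0000
4: ✓ MOVLS  r1←0x79
5: ✓ MOVCC  r2←0xc1
6: ✓ CMP  NZCV=1001
7: · SUBLT
8: · SUBHI

EXEC = [1,4,5]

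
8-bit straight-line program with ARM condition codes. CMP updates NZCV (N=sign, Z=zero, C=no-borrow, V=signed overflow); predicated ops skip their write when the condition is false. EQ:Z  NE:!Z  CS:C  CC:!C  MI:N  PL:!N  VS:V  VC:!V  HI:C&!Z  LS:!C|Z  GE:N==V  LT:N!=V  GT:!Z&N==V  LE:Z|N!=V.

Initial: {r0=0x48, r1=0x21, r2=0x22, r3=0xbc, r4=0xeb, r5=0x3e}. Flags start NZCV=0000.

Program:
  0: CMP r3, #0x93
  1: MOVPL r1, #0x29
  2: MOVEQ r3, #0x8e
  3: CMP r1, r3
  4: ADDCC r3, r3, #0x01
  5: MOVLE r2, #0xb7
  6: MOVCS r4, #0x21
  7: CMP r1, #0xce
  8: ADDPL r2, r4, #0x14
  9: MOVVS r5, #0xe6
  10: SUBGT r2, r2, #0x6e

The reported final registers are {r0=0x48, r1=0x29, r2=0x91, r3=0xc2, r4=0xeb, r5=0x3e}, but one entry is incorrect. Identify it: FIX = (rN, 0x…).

FIX = (r3, 0xbd)

0: ✓ CMP  NZCV=0010
1: ✓ MOVPL  r1←0x29
2: · MOVEQ
3: ✓ CMP  NZCV=0000
4: ✓ ADDCC  r3←0xbd
5: · MOVLE
6: · MOVCS
7: ✓ CMP  NZCV=0000
8: ✓ ADDPL  r2←0xff
9: · MOVVS
10: ✓ SUBGT  r2←0x91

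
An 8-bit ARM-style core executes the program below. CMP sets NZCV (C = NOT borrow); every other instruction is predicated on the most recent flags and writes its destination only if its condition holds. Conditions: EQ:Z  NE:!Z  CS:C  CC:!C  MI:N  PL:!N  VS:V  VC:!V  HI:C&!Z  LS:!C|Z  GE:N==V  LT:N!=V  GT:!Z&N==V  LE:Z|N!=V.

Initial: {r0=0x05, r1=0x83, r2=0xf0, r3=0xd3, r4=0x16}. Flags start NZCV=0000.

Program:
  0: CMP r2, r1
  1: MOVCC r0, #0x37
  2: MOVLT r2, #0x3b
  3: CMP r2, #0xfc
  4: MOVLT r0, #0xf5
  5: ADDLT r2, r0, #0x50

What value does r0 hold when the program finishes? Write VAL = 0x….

[0] flags=0010 → (cmp)
[1] flags=0010 CC?F → skip
[2] flags=0010 LT?F → skip
[3] flags=1000 → (cmp)
[4] flags=1000 LT?T → r0=0xf5
[5] flags=1000 LT?T → r2=0x45

VAL = 0xf5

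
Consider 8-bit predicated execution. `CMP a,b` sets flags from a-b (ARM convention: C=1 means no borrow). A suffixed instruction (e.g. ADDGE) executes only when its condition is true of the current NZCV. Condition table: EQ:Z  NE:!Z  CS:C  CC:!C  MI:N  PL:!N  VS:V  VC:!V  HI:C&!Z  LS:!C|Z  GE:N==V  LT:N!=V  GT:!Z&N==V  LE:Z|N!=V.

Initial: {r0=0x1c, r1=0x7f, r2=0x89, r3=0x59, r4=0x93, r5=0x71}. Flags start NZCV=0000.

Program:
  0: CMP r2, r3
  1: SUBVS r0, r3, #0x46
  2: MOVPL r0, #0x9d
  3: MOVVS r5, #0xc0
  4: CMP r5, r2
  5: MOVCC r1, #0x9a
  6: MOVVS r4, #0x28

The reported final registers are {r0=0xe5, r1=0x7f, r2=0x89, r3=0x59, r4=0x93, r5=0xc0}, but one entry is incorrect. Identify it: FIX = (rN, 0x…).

[0] flags=0011 → (cmp)
[1] flags=0011 VS?T → r0=0x13
[2] flags=0011 PL?T → r0=0x9d
[3] flags=0011 VS?T → r5=0xc0
[4] flags=0010 → (cmp)
[5] flags=0010 CC?F → skip
[6] flags=0010 VS?F → skip

FIX = (r0, 0x9d)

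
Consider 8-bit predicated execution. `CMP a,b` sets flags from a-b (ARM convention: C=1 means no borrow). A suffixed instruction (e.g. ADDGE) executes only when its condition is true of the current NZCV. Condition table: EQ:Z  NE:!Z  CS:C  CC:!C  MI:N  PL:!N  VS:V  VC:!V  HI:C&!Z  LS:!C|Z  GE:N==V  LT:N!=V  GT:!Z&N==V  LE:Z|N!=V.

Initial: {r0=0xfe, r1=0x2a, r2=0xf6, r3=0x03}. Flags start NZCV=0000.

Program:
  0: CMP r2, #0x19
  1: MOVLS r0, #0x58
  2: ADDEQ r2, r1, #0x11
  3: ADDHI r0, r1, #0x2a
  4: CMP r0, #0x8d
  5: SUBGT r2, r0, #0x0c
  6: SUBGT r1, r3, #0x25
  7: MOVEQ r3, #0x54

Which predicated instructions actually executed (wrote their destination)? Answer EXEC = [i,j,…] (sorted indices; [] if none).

[0] flags=1010 → (cmp)
[1] flags=1010 LS?F → skip
[2] flags=1010 EQ?F → skip
[3] flags=1010 HI?T → r0=0x54
[4] flags=1001 → (cmp)
[5] flags=1001 GT?T → r2=0x48
[6] flags=1001 GT?T → r1=0xde
[7] flags=1001 EQ?F → skip

EXEC = [3,5,6]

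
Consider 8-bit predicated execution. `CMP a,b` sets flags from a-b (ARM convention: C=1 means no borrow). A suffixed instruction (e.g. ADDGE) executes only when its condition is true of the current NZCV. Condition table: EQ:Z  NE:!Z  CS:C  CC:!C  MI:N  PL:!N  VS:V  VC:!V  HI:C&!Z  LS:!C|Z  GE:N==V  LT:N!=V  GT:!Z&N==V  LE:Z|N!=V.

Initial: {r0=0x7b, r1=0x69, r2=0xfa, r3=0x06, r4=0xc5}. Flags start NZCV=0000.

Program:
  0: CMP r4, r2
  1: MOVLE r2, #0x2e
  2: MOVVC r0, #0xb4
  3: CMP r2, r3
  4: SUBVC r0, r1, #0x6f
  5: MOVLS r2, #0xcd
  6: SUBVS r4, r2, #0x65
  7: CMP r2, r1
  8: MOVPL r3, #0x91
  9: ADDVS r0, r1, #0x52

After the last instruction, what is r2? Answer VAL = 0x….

[0] flags=1000 → (cmp)
[1] flags=1000 LE?T → r2=0x2e
[2] flags=1000 VC?T → r0=0xb4
[3] flags=0010 → (cmp)
[4] flags=0010 VC?T → r0=0xfa
[5] flags=0010 LS?F → skip
[6] flags=0010 VS?F → skip
[7] flags=1000 → (cmp)
[8] flags=1000 PL?F → skip
[9] flags=1000 VS?F → skip

VAL = 0x2e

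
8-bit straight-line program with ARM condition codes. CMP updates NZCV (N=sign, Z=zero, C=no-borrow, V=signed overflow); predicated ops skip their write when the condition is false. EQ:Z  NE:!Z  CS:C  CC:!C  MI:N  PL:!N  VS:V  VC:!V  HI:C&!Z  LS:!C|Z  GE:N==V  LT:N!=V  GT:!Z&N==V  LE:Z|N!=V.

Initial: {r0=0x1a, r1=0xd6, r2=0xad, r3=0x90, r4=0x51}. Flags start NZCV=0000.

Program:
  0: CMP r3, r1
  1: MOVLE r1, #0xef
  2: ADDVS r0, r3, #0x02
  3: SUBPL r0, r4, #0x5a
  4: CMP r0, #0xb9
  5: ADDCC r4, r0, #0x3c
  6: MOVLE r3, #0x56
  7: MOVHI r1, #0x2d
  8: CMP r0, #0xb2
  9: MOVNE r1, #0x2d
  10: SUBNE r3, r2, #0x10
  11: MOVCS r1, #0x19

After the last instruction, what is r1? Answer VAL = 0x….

VAL = 0x2d

0: ✓ CMP  NZCV=1000
1: ✓ MOVLE  r1←0xef
2: · ADDVS
3: · SUBPL
4: ✓ CMP  NZCV=0000
5: ✓ ADDCC  r4←0x56
6: · MOVLE
7: · MOVHI
8: ✓ CMP  NZCV=0000
9: ✓ MOVNE  r1←0x2d
10: ✓ SUBNE  r3←0x9d
11: · MOVCS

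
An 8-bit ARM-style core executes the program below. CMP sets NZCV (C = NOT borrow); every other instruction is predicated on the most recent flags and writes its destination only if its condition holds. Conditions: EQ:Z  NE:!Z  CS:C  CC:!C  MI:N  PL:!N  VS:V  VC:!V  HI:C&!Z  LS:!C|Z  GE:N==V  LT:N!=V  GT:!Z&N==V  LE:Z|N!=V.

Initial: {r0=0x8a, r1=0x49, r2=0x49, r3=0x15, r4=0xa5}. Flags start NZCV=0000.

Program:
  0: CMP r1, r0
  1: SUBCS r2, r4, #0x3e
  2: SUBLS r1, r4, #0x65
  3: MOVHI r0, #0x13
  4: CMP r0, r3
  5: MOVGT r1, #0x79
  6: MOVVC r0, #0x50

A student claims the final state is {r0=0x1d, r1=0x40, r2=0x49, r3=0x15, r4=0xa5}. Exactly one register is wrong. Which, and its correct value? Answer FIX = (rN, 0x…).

FIX = (r0, 0x8a)

0: ✓ CMP  NZCV=1001
1: · SUBCS
2: ✓ SUBLS  r1←0x40
3: · MOVHI
4: ✓ CMP  NZCV=0011
5: · MOVGT
6: · MOVVC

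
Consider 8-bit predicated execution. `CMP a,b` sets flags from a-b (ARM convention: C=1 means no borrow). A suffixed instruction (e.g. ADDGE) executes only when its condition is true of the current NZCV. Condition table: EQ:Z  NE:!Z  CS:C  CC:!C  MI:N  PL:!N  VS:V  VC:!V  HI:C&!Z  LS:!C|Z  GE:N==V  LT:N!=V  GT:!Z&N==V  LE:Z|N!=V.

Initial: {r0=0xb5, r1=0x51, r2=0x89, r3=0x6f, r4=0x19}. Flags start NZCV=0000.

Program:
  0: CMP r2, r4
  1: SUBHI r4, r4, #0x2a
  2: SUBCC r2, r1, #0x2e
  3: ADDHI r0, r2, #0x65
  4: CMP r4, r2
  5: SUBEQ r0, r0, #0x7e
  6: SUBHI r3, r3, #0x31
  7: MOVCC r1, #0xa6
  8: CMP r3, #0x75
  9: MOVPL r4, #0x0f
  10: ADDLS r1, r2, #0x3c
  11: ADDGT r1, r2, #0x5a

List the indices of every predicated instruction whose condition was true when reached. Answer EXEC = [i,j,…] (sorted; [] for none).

EXEC = [1,3,6,10]

0: ✓ CMP  NZCV=0011
1: ✓ SUBHI  r4←0xef
2: · SUBCC
3: ✓ ADDHI  r0←0xee
4: ✓ CMP  NZCV=0010
5: · SUBEQ
6: ✓ SUBHI  r3←0x3e
7: · MOVCC
8: ✓ CMP  NZCV=1000
9: · MOVPL
10: ✓ ADDLS  r1←0xc5
11: · ADDGT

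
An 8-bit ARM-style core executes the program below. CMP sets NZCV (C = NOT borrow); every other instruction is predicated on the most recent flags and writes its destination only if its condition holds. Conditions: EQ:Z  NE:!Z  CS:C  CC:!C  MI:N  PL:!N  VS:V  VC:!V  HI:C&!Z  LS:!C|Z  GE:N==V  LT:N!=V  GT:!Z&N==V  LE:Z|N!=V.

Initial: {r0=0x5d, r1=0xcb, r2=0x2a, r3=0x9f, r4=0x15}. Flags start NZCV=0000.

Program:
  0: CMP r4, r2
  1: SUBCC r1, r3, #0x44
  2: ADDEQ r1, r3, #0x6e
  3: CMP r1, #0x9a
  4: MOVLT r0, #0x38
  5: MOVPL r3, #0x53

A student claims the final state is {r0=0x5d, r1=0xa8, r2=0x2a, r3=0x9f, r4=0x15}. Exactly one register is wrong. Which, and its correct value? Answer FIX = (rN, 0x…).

[0] flags=1000 → (cmp)
[1] flags=1000 CC?T → r1=0x5b
[2] flags=1000 EQ?F → skip
[3] flags=1001 → (cmp)
[4] flags=1001 LT?F → skip
[5] flags=1001 PL?F → skip

FIX = (r1, 0x5b)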